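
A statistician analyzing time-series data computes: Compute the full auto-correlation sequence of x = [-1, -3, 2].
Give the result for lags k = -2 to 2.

r_xx[k] = sum_m x[m]*x[m+k], indexed from 0, for k = -2 to 2:
  r_xx[-2] = x[2]*x[0] = -2
  r_xx[-1] = x[1]*x[0] + x[2]*x[1] = -3
  r_xx[0] = x[0]*x[0] + x[1]*x[1] + x[2]*x[2] = 14
  r_xx[1] = x[0]*x[1] + x[1]*x[2] = -3
  r_xx[2] = x[0]*x[2] = -2
r_xx = [-2, -3, 14, -3, -2]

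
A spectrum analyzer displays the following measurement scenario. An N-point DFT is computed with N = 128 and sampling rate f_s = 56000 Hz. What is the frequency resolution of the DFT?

DFT frequency resolution = f_s / N
= 56000 / 128 = 875/2 Hz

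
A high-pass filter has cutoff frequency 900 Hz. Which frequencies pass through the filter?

A high-pass filter passes all frequencies above the cutoff frequency 900 Hz and attenuates lower frequencies.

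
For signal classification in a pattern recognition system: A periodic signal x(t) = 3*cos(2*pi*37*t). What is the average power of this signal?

Average power of A*cos(wt) is A^2/2.
P = 3^2 / 2 = 9/2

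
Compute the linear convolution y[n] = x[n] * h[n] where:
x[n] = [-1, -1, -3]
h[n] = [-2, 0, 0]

y[n] = sum_k x[k]*h[n-k]. Output length = len(x) + len(h) - 1 = 3 + 3 - 1 = 5.
y[0] = -1*-2 = 2
y[1] = -1*-2 + -1*0 = 2
y[2] = -3*-2 + -1*0 + -1*0 = 6
y[3] = -3*0 + -1*0 = 0
y[4] = -3*0 = 0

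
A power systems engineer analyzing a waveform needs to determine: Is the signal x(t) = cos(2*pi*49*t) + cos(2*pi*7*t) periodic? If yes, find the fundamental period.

f1 = 49 Hz, f2 = 7 Hz
Period T1 = 1/49, T2 = 1/7
Ratio T1/T2 = 7/49, which is rational.
The signal is periodic with fundamental period T = 1/GCD(49,7) = 1/7 s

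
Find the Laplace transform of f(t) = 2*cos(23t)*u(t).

Standard pair: cos(wt)*u(t) <-> s/(s^2+w^2)
With w = 23: L{2*cos(23t)*u(t)} = 2s/(s^2+529)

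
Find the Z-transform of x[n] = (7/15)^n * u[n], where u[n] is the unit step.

The Z-transform of a^n * u[n] is z/(z-a) for |z| > |a|.
Here a = 7/15, so X(z) = z/(z - (7/15)) = 15z/(15z - 7)
ROC: |z| > 7/15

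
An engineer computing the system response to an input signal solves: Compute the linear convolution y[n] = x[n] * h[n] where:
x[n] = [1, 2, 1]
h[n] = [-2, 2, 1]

y[n] = sum_k x[k]*h[n-k]. Output length = len(x) + len(h) - 1 = 3 + 3 - 1 = 5.
y[0] = 1*-2 = -2
y[1] = 2*-2 + 1*2 = -2
y[2] = 1*-2 + 2*2 + 1*1 = 3
y[3] = 1*2 + 2*1 = 4
y[4] = 1*1 = 1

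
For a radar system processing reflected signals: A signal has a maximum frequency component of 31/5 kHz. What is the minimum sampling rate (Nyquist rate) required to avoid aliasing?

By the Nyquist-Shannon sampling theorem,
the minimum sampling rate (Nyquist rate) must be at least 2 * f_max.
Nyquist rate = 2 * 31/5 kHz = 62/5 kHz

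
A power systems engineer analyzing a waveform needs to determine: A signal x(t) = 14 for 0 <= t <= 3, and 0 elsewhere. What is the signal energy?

Energy = integral of |x(t)|^2 dt over the signal duration
= 14^2 * 3 = 196 * 3 = 588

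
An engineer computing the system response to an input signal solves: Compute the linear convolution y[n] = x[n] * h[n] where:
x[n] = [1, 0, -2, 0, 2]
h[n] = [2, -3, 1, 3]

y[n] = sum_k x[k]*h[n-k]. Output length = len(x) + len(h) - 1 = 5 + 4 - 1 = 8.
y[0] = 1*2 = 2
y[1] = 0*2 + 1*-3 = -3
y[2] = -2*2 + 0*-3 + 1*1 = -3
y[3] = 0*2 + -2*-3 + 0*1 + 1*3 = 9
y[4] = 2*2 + 0*-3 + -2*1 + 0*3 = 2
y[5] = 2*-3 + 0*1 + -2*3 = -12
y[6] = 2*1 + 0*3 = 2
y[7] = 2*3 = 6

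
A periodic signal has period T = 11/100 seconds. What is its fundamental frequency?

The fundamental frequency is the reciprocal of the period.
f = 1/T = 1/(11/100) = 100/11 Hz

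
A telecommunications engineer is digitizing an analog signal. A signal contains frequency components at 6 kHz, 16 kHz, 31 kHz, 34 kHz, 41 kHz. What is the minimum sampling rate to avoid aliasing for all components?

The highest frequency component is f_max = 41 kHz.
Nyquist rate = 2 * f_max = 2 * 41 kHz = 82 kHz.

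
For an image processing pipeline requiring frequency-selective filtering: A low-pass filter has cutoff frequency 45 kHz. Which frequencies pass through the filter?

A low-pass filter passes all frequencies below the cutoff frequency 45 kHz and attenuates higher frequencies.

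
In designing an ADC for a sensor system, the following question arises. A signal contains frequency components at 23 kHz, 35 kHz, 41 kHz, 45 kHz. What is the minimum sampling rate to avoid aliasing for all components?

The highest frequency component is f_max = 45 kHz.
Nyquist rate = 2 * f_max = 2 * 45 kHz = 90 kHz.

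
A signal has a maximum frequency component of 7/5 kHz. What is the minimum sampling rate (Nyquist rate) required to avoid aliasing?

By the Nyquist-Shannon sampling theorem,
the minimum sampling rate (Nyquist rate) must be at least 2 * f_max.
Nyquist rate = 2 * 7/5 kHz = 14/5 kHz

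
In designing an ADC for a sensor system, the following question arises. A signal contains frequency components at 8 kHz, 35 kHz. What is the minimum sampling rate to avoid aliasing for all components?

The highest frequency component is f_max = 35 kHz.
Nyquist rate = 2 * f_max = 2 * 35 kHz = 70 kHz.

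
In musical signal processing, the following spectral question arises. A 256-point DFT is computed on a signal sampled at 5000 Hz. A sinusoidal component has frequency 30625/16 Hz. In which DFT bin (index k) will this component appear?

DFT frequency resolution = f_s/N = 5000/256 = 625/32 Hz
Bin index k = f_signal / resolution = 30625/16 / 625/32 = 98
The signal frequency 30625/16 Hz falls in DFT bin k = 98.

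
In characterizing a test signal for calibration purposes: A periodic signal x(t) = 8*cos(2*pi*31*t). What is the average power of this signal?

Average power of A*cos(wt) is A^2/2.
P = 8^2 / 2 = 64/2 = 32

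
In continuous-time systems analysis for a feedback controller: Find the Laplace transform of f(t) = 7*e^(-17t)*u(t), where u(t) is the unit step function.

Standard Laplace transform pair:
e^(-at)*u(t) <-> 1/(s+a)
With a = 17: L{7*e^(-17t)*u(t)} = 7/(s+17), ROC: Re(s) > -17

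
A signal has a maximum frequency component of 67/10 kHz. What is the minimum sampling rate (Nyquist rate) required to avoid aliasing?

By the Nyquist-Shannon sampling theorem,
the minimum sampling rate (Nyquist rate) must be at least 2 * f_max.
Nyquist rate = 2 * 67/10 kHz = 67/5 kHz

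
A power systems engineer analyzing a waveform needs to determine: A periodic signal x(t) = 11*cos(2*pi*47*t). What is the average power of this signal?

Average power of A*cos(wt) is A^2/2.
P = 11^2 / 2 = 121/2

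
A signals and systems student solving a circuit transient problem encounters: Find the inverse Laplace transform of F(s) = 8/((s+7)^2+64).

Standard pair: w/((s+a)^2+w^2) <-> e^(-at)*sin(wt)*u(t)
With a=7, w=8: f(t) = e^(-7t)*sin(8t)*u(t)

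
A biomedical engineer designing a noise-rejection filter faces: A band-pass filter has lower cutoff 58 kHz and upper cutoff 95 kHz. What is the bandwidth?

Bandwidth = f_high - f_low
= 95 kHz - 58 kHz = 37 kHz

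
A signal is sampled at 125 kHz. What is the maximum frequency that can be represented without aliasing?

The maximum frequency that can be represented without aliasing
is the Nyquist frequency: f_max = f_s / 2 = 125 kHz / 2 = 125/2 kHz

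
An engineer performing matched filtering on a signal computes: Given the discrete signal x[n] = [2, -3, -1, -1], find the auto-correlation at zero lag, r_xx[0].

The auto-correlation at zero lag r_xx[0] equals the signal energy.
r_xx[0] = sum of x[n]^2 = 2^2 + (-3)^2 + (-1)^2 + (-1)^2
= 4 + 9 + 1 + 1 = 15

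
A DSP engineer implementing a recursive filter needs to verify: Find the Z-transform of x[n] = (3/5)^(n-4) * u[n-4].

Time-shifting property: if X(z) = Z{x[n]}, then Z{x[n-d]} = z^(-d) * X(z)
X(z) = z/(z - 3/5) for x[n] = (3/5)^n * u[n]
Z{x[n-4]} = z^(-4) * z/(z - 3/5) = z^(-3)/(z - 3/5)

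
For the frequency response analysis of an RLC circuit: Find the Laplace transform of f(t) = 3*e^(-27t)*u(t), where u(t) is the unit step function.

Standard Laplace transform pair:
e^(-at)*u(t) <-> 1/(s+a)
With a = 27: L{3*e^(-27t)*u(t)} = 3/(s+27), ROC: Re(s) > -27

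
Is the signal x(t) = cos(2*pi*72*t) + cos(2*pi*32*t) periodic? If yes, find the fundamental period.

f1 = 72 Hz, f2 = 32 Hz
Period T1 = 1/72, T2 = 1/32
Ratio T1/T2 = 32/72, which is rational.
The signal is periodic with fundamental period T = 1/GCD(72,32) = 1/8 s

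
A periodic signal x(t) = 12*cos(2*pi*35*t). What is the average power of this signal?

Average power of A*cos(wt) is A^2/2.
P = 12^2 / 2 = 144/2 = 72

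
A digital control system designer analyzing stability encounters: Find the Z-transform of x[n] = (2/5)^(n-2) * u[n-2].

Time-shifting property: if X(z) = Z{x[n]}, then Z{x[n-d]} = z^(-d) * X(z)
X(z) = z/(z - 2/5) for x[n] = (2/5)^n * u[n]
Z{x[n-2]} = z^(-2) * z/(z - 2/5) = z^(-1)/(z - 2/5)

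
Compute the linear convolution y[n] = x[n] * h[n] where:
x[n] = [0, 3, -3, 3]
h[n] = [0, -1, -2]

y[n] = sum_k x[k]*h[n-k]. Output length = len(x) + len(h) - 1 = 4 + 3 - 1 = 6.
y[0] = 0*0 = 0
y[1] = 3*0 + 0*-1 = 0
y[2] = -3*0 + 3*-1 + 0*-2 = -3
y[3] = 3*0 + -3*-1 + 3*-2 = -3
y[4] = 3*-1 + -3*-2 = 3
y[5] = 3*-2 = -6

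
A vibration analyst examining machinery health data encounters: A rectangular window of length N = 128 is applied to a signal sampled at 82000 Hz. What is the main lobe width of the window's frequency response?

For a rectangular window of length N,
the main lobe width in frequency is 2*f_s/N.
= 2*82000/128 = 5125/4 Hz
This determines the minimum frequency separation for resolving two sinusoids.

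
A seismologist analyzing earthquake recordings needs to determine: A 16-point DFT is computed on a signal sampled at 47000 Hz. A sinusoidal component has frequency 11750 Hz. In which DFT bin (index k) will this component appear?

DFT frequency resolution = f_s/N = 47000/16 = 5875/2 Hz
Bin index k = f_signal / resolution = 11750 / 5875/2 = 4
The signal frequency 11750 Hz falls in DFT bin k = 4.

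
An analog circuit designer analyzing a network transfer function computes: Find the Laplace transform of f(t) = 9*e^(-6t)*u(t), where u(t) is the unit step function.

Standard Laplace transform pair:
e^(-at)*u(t) <-> 1/(s+a)
With a = 6: L{9*e^(-6t)*u(t)} = 9/(s+6), ROC: Re(s) > -6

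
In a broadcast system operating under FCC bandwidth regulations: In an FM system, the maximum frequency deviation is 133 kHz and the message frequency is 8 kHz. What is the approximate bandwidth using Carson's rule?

Carson's rule: BW = 2*(delta_f + f_m)
= 2*(133 + 8) kHz = 282 kHz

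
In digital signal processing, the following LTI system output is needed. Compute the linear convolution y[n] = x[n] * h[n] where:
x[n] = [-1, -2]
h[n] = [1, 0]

y[n] = sum_k x[k]*h[n-k]. Output length = len(x) + len(h) - 1 = 2 + 2 - 1 = 3.
y[0] = -1*1 = -1
y[1] = -2*1 + -1*0 = -2
y[2] = -2*0 = 0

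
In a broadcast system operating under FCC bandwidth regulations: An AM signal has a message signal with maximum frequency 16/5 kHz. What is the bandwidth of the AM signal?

In AM (double-sideband), the bandwidth is twice the message frequency.
BW = 2 * f_m = 2 * 16/5 kHz = 32/5 kHz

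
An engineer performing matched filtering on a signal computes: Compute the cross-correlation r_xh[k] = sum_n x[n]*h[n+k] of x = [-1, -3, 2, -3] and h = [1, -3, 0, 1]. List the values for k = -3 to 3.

Both sequences indexed from 0 and zero outside their support.
Lags with overlap: k = -3 to 3.
  r_xh[-3] = x[3]*h[0] = -3
  r_xh[-2] = x[2]*h[0] + x[3]*h[1] = 11
  r_xh[-1] = x[1]*h[0] + x[2]*h[1] + x[3]*h[2] = -9
  r_xh[0] = x[0]*h[0] + x[1]*h[1] + x[2]*h[2] + x[3]*h[3] = 5
  r_xh[1] = x[0]*h[1] + x[1]*h[2] + x[2]*h[3] = 5
  r_xh[2] = x[0]*h[2] + x[1]*h[3] = -3
  r_xh[3] = x[0]*h[3] = -1
r_xh = [-3, 11, -9, 5, 5, -3, -1] (for k = -3, ..., 3)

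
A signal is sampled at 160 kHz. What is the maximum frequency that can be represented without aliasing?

The maximum frequency that can be represented without aliasing
is the Nyquist frequency: f_max = f_s / 2 = 160 kHz / 2 = 80 kHz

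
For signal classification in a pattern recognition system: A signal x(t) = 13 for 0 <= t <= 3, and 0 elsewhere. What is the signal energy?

Energy = integral of |x(t)|^2 dt over the signal duration
= 13^2 * 3 = 169 * 3 = 507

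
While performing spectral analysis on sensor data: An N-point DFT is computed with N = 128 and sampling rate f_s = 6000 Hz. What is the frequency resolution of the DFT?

DFT frequency resolution = f_s / N
= 6000 / 128 = 375/8 Hz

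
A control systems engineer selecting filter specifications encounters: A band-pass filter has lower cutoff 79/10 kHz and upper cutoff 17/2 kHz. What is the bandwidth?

Bandwidth = f_high - f_low
= 17/2 kHz - 79/10 kHz = 3/5 kHz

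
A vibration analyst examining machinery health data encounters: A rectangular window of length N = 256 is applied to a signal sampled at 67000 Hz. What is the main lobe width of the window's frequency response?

For a rectangular window of length N,
the main lobe width in frequency is 2*f_s/N.
= 2*67000/256 = 8375/16 Hz
This determines the minimum frequency separation for resolving two sinusoids.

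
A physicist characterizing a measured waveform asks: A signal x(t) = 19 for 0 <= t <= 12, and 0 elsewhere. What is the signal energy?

Energy = integral of |x(t)|^2 dt over the signal duration
= 19^2 * 12 = 361 * 12 = 4332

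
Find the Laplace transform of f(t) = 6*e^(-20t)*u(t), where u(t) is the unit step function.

Standard Laplace transform pair:
e^(-at)*u(t) <-> 1/(s+a)
With a = 20: L{6*e^(-20t)*u(t)} = 6/(s+20), ROC: Re(s) > -20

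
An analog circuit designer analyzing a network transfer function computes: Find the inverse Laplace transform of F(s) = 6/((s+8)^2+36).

Standard pair: w/((s+a)^2+w^2) <-> e^(-at)*sin(wt)*u(t)
With a=8, w=6: f(t) = e^(-8t)*sin(6t)*u(t)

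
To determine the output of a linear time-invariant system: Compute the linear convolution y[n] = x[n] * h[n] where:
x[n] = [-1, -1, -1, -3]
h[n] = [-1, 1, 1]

y[n] = sum_k x[k]*h[n-k]. Output length = len(x) + len(h) - 1 = 4 + 3 - 1 = 6.
y[0] = -1*-1 = 1
y[1] = -1*-1 + -1*1 = 0
y[2] = -1*-1 + -1*1 + -1*1 = -1
y[3] = -3*-1 + -1*1 + -1*1 = 1
y[4] = -3*1 + -1*1 = -4
y[5] = -3*1 = -3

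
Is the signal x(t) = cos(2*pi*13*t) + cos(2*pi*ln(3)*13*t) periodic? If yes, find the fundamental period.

f1 = 13 Hz, f2 = 13*ln(3) Hz
Ratio f2/f1 = ln(3), which is irrational.
Since the frequency ratio is irrational, no common period exists.
The signal is not periodic.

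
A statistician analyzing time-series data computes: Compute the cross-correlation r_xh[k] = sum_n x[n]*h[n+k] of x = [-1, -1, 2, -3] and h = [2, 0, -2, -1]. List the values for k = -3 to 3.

Both sequences indexed from 0 and zero outside their support.
Lags with overlap: k = -3 to 3.
  r_xh[-3] = x[3]*h[0] = -6
  r_xh[-2] = x[2]*h[0] + x[3]*h[1] = 4
  r_xh[-1] = x[1]*h[0] + x[2]*h[1] + x[3]*h[2] = 4
  r_xh[0] = x[0]*h[0] + x[1]*h[1] + x[2]*h[2] + x[3]*h[3] = -3
  r_xh[1] = x[0]*h[1] + x[1]*h[2] + x[2]*h[3] = 0
  r_xh[2] = x[0]*h[2] + x[1]*h[3] = 3
  r_xh[3] = x[0]*h[3] = 1
r_xh = [-6, 4, 4, -3, 0, 3, 1] (for k = -3, ..., 3)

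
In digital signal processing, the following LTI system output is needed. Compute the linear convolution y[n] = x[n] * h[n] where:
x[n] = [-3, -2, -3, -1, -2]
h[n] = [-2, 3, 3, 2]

y[n] = sum_k x[k]*h[n-k]. Output length = len(x) + len(h) - 1 = 5 + 4 - 1 = 8.
y[0] = -3*-2 = 6
y[1] = -2*-2 + -3*3 = -5
y[2] = -3*-2 + -2*3 + -3*3 = -9
y[3] = -1*-2 + -3*3 + -2*3 + -3*2 = -19
y[4] = -2*-2 + -1*3 + -3*3 + -2*2 = -12
y[5] = -2*3 + -1*3 + -3*2 = -15
y[6] = -2*3 + -1*2 = -8
y[7] = -2*2 = -4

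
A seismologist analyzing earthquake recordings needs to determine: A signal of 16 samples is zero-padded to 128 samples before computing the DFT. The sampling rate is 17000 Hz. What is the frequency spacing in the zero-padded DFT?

Original DFT: N = 16, resolution = f_s/N = 17000/16 = 2125/2 Hz
Zero-padded DFT: N = 128, resolution = f_s/N = 17000/128 = 2125/16 Hz
Zero-padding interpolates the spectrum (finer frequency grid)
but does NOT improve the true spectral resolution (ability to resolve close frequencies).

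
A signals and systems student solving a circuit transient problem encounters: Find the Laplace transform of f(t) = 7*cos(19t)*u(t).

Standard pair: cos(wt)*u(t) <-> s/(s^2+w^2)
With w = 19: L{7*cos(19t)*u(t)} = 7s/(s^2+361)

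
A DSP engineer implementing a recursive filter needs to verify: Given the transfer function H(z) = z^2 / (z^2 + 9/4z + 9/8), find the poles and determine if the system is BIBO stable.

Poles are roots of the denominator: z^2 + 9/4z + 9/8 = 0.
Quadratic formula: z = [-(9/4) +/- sqrt((9/4)^2 - 4*(9/8))] / 2
Discriminant = 81/16 - 9/2 = 9/16; sqrt = 3/4.
z = (-9/4 +/- 3/4) / 2 => z = -3/4 or z = -3/2.
|p1| = 3/2, |p2| = 3/4.
For BIBO stability, all poles must lie inside the unit circle (|p| < 1).
System is UNSTABLE since at least one |p| >= 1.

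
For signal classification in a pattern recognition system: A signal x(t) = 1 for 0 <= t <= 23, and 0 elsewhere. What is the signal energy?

Energy = integral of |x(t)|^2 dt over the signal duration
= 1^2 * 23 = 1 * 23 = 23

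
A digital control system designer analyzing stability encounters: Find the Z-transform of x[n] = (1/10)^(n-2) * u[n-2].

Time-shifting property: if X(z) = Z{x[n]}, then Z{x[n-d]} = z^(-d) * X(z)
X(z) = z/(z - 1/10) for x[n] = (1/10)^n * u[n]
Z{x[n-2]} = z^(-2) * z/(z - 1/10) = z^(-1)/(z - 1/10)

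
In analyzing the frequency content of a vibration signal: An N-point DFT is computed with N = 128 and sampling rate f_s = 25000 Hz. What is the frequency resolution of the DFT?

DFT frequency resolution = f_s / N
= 25000 / 128 = 3125/16 Hz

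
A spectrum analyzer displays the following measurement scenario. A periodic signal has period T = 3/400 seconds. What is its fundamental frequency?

The fundamental frequency is the reciprocal of the period.
f = 1/T = 1/(3/400) = 400/3 Hz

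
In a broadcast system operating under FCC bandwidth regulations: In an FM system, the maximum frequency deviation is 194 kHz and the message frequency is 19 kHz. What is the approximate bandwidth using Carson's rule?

Carson's rule: BW = 2*(delta_f + f_m)
= 2*(194 + 19) kHz = 426 kHz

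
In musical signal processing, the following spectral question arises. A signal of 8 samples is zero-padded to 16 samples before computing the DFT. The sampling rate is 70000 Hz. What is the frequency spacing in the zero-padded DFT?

Original DFT: N = 8, resolution = f_s/N = 70000/8 = 8750 Hz
Zero-padded DFT: N = 16, resolution = f_s/N = 70000/16 = 4375 Hz
Zero-padding interpolates the spectrum (finer frequency grid)
but does NOT improve the true spectral resolution (ability to resolve close frequencies).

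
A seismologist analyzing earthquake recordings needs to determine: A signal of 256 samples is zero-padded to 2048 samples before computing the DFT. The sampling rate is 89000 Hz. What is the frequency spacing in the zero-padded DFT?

Original DFT: N = 256, resolution = f_s/N = 89000/256 = 11125/32 Hz
Zero-padded DFT: N = 2048, resolution = f_s/N = 89000/2048 = 11125/256 Hz
Zero-padding interpolates the spectrum (finer frequency grid)
but does NOT improve the true spectral resolution (ability to resolve close frequencies).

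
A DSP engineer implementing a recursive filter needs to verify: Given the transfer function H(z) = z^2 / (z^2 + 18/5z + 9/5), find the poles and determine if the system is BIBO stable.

Poles are roots of the denominator: z^2 + 18/5z + 9/5 = 0.
Quadratic formula: z = [-(18/5) +/- sqrt((18/5)^2 - 4*(9/5))] / 2
Discriminant = 324/25 - 36/5 = 144/25; sqrt = 12/5.
z = (-18/5 +/- 12/5) / 2 => z = -3/5 or z = -3.
|p1| = 3, |p2| = 3/5.
For BIBO stability, all poles must lie inside the unit circle (|p| < 1).
System is UNSTABLE since at least one |p| >= 1.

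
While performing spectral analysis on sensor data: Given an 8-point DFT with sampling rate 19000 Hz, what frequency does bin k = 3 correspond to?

The frequency of DFT bin k is: f_k = k * f_s / N
f_3 = 3 * 19000 / 8 = 7125 Hz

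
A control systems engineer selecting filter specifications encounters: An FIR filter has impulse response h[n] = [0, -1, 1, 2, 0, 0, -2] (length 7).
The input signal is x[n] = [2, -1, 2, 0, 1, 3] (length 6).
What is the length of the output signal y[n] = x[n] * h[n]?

For linear convolution, the output length is:
len(y) = len(x) + len(h) - 1 = 6 + 7 - 1 = 12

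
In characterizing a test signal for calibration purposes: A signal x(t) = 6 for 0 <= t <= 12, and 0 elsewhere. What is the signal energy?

Energy = integral of |x(t)|^2 dt over the signal duration
= 6^2 * 12 = 36 * 12 = 432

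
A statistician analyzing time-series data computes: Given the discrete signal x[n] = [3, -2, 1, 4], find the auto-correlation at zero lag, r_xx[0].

The auto-correlation at zero lag r_xx[0] equals the signal energy.
r_xx[0] = sum of x[n]^2 = 3^2 + (-2)^2 + 1^2 + 4^2
= 9 + 4 + 1 + 16 = 30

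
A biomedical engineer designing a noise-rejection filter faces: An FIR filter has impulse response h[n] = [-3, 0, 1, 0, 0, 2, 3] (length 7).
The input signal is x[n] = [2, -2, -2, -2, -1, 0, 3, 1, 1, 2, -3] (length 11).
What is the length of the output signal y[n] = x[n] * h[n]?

For linear convolution, the output length is:
len(y) = len(x) + len(h) - 1 = 11 + 7 - 1 = 17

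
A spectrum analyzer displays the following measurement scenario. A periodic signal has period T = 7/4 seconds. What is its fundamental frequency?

The fundamental frequency is the reciprocal of the period.
f = 1/T = 1/(7/4) = 4/7 Hz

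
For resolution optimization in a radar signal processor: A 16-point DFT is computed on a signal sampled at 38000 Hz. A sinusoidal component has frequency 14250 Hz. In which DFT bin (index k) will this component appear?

DFT frequency resolution = f_s/N = 38000/16 = 2375 Hz
Bin index k = f_signal / resolution = 14250 / 2375 = 6
The signal frequency 14250 Hz falls in DFT bin k = 6.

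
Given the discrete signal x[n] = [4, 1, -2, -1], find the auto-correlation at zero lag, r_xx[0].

The auto-correlation at zero lag r_xx[0] equals the signal energy.
r_xx[0] = sum of x[n]^2 = 4^2 + 1^2 + (-2)^2 + (-1)^2
= 16 + 1 + 4 + 1 = 22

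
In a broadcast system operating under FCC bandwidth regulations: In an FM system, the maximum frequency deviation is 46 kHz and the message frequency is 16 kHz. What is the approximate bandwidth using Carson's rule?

Carson's rule: BW = 2*(delta_f + f_m)
= 2*(46 + 16) kHz = 124 kHz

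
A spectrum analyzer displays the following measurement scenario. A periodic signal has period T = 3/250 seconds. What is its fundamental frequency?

The fundamental frequency is the reciprocal of the period.
f = 1/T = 1/(3/250) = 250/3 Hz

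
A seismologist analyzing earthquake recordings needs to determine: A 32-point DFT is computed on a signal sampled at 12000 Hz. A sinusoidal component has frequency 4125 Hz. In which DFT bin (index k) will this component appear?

DFT frequency resolution = f_s/N = 12000/32 = 375 Hz
Bin index k = f_signal / resolution = 4125 / 375 = 11
The signal frequency 4125 Hz falls in DFT bin k = 11.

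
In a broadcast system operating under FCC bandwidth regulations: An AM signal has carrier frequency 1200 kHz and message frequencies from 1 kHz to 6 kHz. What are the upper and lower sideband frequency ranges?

Upper sideband (USB) = fc + [fm_low, fm_high] = 1200 + [1, 6] = [1201, 1206] kHz
Lower sideband (LSB) = fc - [fm_high, fm_low] = 1200 - [6, 1] = [1194, 1199] kHz
Total occupied spectrum: 1194 kHz to 1206 kHz (plus carrier at 1200 kHz)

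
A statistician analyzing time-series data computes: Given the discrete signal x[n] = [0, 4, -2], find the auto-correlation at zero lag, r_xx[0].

The auto-correlation at zero lag r_xx[0] equals the signal energy.
r_xx[0] = sum of x[n]^2 = 0^2 + 4^2 + (-2)^2
= 0 + 16 + 4 = 20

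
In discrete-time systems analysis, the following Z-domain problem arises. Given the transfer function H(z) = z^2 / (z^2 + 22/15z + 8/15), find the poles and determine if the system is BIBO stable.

Poles are roots of the denominator: z^2 + 22/15z + 8/15 = 0.
Quadratic formula: z = [-(22/15) +/- sqrt((22/15)^2 - 4*(8/15))] / 2
Discriminant = 484/225 - 32/15 = 4/225; sqrt = 2/15.
z = (-22/15 +/- 2/15) / 2 => z = -2/3 or z = -4/5.
|p1| = 4/5, |p2| = 2/3.
For BIBO stability, all poles must lie inside the unit circle (|p| < 1).
System is STABLE since both |p| < 1.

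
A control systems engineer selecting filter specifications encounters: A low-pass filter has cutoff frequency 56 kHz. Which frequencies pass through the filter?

A low-pass filter passes all frequencies below the cutoff frequency 56 kHz and attenuates higher frequencies.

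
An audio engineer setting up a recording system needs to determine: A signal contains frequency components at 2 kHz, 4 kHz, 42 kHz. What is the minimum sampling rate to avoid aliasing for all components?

The highest frequency component is f_max = 42 kHz.
Nyquist rate = 2 * f_max = 2 * 42 kHz = 84 kHz.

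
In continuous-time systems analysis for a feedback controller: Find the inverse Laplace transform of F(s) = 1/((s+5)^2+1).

Standard pair: w/((s+a)^2+w^2) <-> e^(-at)*sin(wt)*u(t)
With a=5, w=1: f(t) = e^(-5t)*sin(t)*u(t)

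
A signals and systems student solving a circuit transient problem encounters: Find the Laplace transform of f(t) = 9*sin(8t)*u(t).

Standard pair: sin(wt)*u(t) <-> w/(s^2+w^2)
With w = 8: L{9*sin(8t)*u(t)} = 72/(s^2+64)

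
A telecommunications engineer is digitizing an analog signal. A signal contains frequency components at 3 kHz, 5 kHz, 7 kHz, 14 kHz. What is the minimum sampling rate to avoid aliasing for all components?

The highest frequency component is f_max = 14 kHz.
Nyquist rate = 2 * f_max = 2 * 14 kHz = 28 kHz.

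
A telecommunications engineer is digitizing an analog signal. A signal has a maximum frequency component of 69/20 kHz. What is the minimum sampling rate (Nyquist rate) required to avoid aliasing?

By the Nyquist-Shannon sampling theorem,
the minimum sampling rate (Nyquist rate) must be at least 2 * f_max.
Nyquist rate = 2 * 69/20 kHz = 69/10 kHz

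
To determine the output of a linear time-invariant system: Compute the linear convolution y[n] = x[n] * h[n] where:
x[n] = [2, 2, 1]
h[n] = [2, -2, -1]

y[n] = sum_k x[k]*h[n-k]. Output length = len(x) + len(h) - 1 = 3 + 3 - 1 = 5.
y[0] = 2*2 = 4
y[1] = 2*2 + 2*-2 = 0
y[2] = 1*2 + 2*-2 + 2*-1 = -4
y[3] = 1*-2 + 2*-1 = -4
y[4] = 1*-1 = -1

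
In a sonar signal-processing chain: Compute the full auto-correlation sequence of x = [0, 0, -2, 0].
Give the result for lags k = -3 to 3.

r_xx[k] = sum_m x[m]*x[m+k], indexed from 0, for k = -3 to 3:
  r_xx[-3] = x[3]*x[0] = 0
  r_xx[-2] = x[2]*x[0] + x[3]*x[1] = 0
  r_xx[-1] = x[1]*x[0] + x[2]*x[1] + x[3]*x[2] = 0
  r_xx[0] = x[0]*x[0] + x[1]*x[1] + x[2]*x[2] + x[3]*x[3] = 4
  r_xx[1] = x[0]*x[1] + x[1]*x[2] + x[2]*x[3] = 0
  r_xx[2] = x[0]*x[2] + x[1]*x[3] = 0
  r_xx[3] = x[0]*x[3] = 0
r_xx = [0, 0, 0, 4, 0, 0, 0]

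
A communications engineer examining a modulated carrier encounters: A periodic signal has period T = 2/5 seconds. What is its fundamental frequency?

The fundamental frequency is the reciprocal of the period.
f = 1/T = 1/(2/5) = 5/2 Hz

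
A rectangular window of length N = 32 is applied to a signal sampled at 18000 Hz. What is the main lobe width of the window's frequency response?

For a rectangular window of length N,
the main lobe width in frequency is 2*f_s/N.
= 2*18000/32 = 1125 Hz
This determines the minimum frequency separation for resolving two sinusoids.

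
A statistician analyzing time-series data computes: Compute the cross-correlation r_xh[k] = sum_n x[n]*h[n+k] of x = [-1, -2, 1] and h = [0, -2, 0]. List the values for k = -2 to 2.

Both sequences indexed from 0 and zero outside their support.
Lags with overlap: k = -2 to 2.
  r_xh[-2] = x[2]*h[0] = 0
  r_xh[-1] = x[1]*h[0] + x[2]*h[1] = -2
  r_xh[0] = x[0]*h[0] + x[1]*h[1] + x[2]*h[2] = 4
  r_xh[1] = x[0]*h[1] + x[1]*h[2] = 2
  r_xh[2] = x[0]*h[2] = 0
r_xh = [0, -2, 4, 2, 0] (for k = -2, ..., 2)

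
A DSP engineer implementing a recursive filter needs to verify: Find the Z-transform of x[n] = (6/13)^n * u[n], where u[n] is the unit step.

The Z-transform of a^n * u[n] is z/(z-a) for |z| > |a|.
Here a = 6/13, so X(z) = z/(z - (6/13)) = 13z/(13z - 6)
ROC: |z| > 6/13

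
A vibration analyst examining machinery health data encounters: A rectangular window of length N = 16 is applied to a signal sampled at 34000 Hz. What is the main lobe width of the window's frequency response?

For a rectangular window of length N,
the main lobe width in frequency is 2*f_s/N.
= 2*34000/16 = 4250 Hz
This determines the minimum frequency separation for resolving two sinusoids.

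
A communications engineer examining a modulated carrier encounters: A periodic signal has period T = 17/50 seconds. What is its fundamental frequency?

The fundamental frequency is the reciprocal of the period.
f = 1/T = 1/(17/50) = 50/17 Hz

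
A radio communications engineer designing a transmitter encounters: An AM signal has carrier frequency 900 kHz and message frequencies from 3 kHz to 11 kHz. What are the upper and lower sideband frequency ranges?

Upper sideband (USB) = fc + [fm_low, fm_high] = 900 + [3, 11] = [903, 911] kHz
Lower sideband (LSB) = fc - [fm_high, fm_low] = 900 - [11, 3] = [889, 897] kHz
Total occupied spectrum: 889 kHz to 911 kHz (plus carrier at 900 kHz)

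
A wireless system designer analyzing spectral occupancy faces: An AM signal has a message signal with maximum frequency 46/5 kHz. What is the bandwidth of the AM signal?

In AM (double-sideband), the bandwidth is twice the message frequency.
BW = 2 * f_m = 2 * 46/5 kHz = 92/5 kHz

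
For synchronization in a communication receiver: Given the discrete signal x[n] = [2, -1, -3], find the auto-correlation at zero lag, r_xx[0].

The auto-correlation at zero lag r_xx[0] equals the signal energy.
r_xx[0] = sum of x[n]^2 = 2^2 + (-1)^2 + (-3)^2
= 4 + 1 + 9 = 14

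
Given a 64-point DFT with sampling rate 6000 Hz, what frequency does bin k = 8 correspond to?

The frequency of DFT bin k is: f_k = k * f_s / N
f_8 = 8 * 6000 / 64 = 750 Hz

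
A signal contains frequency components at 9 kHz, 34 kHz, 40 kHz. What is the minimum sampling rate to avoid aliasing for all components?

The highest frequency component is f_max = 40 kHz.
Nyquist rate = 2 * f_max = 2 * 40 kHz = 80 kHz.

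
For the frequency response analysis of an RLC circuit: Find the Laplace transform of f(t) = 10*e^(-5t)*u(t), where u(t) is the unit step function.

Standard Laplace transform pair:
e^(-at)*u(t) <-> 1/(s+a)
With a = 5: L{10*e^(-5t)*u(t)} = 10/(s+5), ROC: Re(s) > -5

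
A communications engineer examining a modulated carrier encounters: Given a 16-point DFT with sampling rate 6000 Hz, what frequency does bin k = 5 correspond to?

The frequency of DFT bin k is: f_k = k * f_s / N
f_5 = 5 * 6000 / 16 = 1875 Hz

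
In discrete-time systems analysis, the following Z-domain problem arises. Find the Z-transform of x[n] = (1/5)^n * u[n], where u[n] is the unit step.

The Z-transform of a^n * u[n] is z/(z-a) for |z| > |a|.
Here a = 1/5, so X(z) = z/(z - (1/5)) = 5z/(5z - 1)
ROC: |z| > 1/5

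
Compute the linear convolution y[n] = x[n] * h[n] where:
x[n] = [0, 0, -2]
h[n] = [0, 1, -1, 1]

y[n] = sum_k x[k]*h[n-k]. Output length = len(x) + len(h) - 1 = 3 + 4 - 1 = 6.
y[0] = 0*0 = 0
y[1] = 0*0 + 0*1 = 0
y[2] = -2*0 + 0*1 + 0*-1 = 0
y[3] = -2*1 + 0*-1 + 0*1 = -2
y[4] = -2*-1 + 0*1 = 2
y[5] = -2*1 = -2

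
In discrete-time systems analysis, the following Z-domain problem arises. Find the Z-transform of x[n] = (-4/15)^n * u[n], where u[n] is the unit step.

The Z-transform of a^n * u[n] is z/(z-a) for |z| > |a|.
Here a = -4/15, so X(z) = z/(z - (-4/15)) = 15z/(15z + 4)
ROC: |z| > 4/15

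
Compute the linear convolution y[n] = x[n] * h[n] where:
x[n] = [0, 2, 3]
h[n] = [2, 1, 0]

y[n] = sum_k x[k]*h[n-k]. Output length = len(x) + len(h) - 1 = 3 + 3 - 1 = 5.
y[0] = 0*2 = 0
y[1] = 2*2 + 0*1 = 4
y[2] = 3*2 + 2*1 + 0*0 = 8
y[3] = 3*1 + 2*0 = 3
y[4] = 3*0 = 0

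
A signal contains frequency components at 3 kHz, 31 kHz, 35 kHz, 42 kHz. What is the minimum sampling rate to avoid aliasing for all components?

The highest frequency component is f_max = 42 kHz.
Nyquist rate = 2 * f_max = 2 * 42 kHz = 84 kHz.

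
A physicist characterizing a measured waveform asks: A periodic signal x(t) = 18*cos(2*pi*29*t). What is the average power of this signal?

Average power of A*cos(wt) is A^2/2.
P = 18^2 / 2 = 324/2 = 162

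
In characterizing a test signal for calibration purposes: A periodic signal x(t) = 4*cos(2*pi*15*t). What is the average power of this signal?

Average power of A*cos(wt) is A^2/2.
P = 4^2 / 2 = 16/2 = 8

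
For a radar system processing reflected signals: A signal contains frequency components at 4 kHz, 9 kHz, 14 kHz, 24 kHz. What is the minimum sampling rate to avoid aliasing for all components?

The highest frequency component is f_max = 24 kHz.
Nyquist rate = 2 * f_max = 2 * 24 kHz = 48 kHz.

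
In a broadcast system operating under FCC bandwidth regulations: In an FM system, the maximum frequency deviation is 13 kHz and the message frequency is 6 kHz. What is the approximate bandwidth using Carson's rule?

Carson's rule: BW = 2*(delta_f + f_m)
= 2*(13 + 6) kHz = 38 kHz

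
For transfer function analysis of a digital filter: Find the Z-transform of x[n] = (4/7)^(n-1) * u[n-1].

Time-shifting property: if X(z) = Z{x[n]}, then Z{x[n-d]} = z^(-d) * X(z)
X(z) = z/(z - 4/7) for x[n] = (4/7)^n * u[n]
Z{x[n-1]} = z^(-1) * z/(z - 4/7) = 1/(z - 4/7)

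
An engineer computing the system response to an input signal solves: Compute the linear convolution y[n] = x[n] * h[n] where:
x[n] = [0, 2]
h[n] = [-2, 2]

y[n] = sum_k x[k]*h[n-k]. Output length = len(x) + len(h) - 1 = 2 + 2 - 1 = 3.
y[0] = 0*-2 = 0
y[1] = 2*-2 + 0*2 = -4
y[2] = 2*2 = 4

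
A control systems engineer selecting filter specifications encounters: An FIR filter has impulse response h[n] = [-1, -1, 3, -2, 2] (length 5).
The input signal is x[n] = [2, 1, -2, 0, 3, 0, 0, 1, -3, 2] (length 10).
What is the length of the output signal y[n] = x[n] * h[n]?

For linear convolution, the output length is:
len(y) = len(x) + len(h) - 1 = 10 + 5 - 1 = 14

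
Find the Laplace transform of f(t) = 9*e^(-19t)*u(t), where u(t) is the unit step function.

Standard Laplace transform pair:
e^(-at)*u(t) <-> 1/(s+a)
With a = 19: L{9*e^(-19t)*u(t)} = 9/(s+19), ROC: Re(s) > -19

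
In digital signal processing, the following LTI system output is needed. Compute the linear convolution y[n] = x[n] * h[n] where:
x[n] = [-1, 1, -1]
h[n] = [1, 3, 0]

y[n] = sum_k x[k]*h[n-k]. Output length = len(x) + len(h) - 1 = 3 + 3 - 1 = 5.
y[0] = -1*1 = -1
y[1] = 1*1 + -1*3 = -2
y[2] = -1*1 + 1*3 + -1*0 = 2
y[3] = -1*3 + 1*0 = -3
y[4] = -1*0 = 0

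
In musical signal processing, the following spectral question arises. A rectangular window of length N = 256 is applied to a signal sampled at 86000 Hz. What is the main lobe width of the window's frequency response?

For a rectangular window of length N,
the main lobe width in frequency is 2*f_s/N.
= 2*86000/256 = 5375/8 Hz
This determines the minimum frequency separation for resolving two sinusoids.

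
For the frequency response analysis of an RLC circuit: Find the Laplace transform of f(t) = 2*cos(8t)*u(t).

Standard pair: cos(wt)*u(t) <-> s/(s^2+w^2)
With w = 8: L{2*cos(8t)*u(t)} = 2s/(s^2+64)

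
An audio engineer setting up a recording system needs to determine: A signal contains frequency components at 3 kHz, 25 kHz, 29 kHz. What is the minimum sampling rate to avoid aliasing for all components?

The highest frequency component is f_max = 29 kHz.
Nyquist rate = 2 * f_max = 2 * 29 kHz = 58 kHz.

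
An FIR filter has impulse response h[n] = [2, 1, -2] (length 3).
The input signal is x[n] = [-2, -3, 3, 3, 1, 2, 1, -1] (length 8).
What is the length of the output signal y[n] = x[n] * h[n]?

For linear convolution, the output length is:
len(y) = len(x) + len(h) - 1 = 8 + 3 - 1 = 10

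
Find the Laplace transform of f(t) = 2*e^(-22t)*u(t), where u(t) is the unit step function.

Standard Laplace transform pair:
e^(-at)*u(t) <-> 1/(s+a)
With a = 22: L{2*e^(-22t)*u(t)} = 2/(s+22), ROC: Re(s) > -22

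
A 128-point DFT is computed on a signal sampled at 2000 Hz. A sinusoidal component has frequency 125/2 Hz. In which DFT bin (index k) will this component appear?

DFT frequency resolution = f_s/N = 2000/128 = 125/8 Hz
Bin index k = f_signal / resolution = 125/2 / 125/8 = 4
The signal frequency 125/2 Hz falls in DFT bin k = 4.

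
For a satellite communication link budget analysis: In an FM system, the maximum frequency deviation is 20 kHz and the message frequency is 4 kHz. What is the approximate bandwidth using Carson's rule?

Carson's rule: BW = 2*(delta_f + f_m)
= 2*(20 + 4) kHz = 48 kHz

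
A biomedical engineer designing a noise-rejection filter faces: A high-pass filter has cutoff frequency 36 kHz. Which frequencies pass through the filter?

A high-pass filter passes all frequencies above the cutoff frequency 36 kHz and attenuates lower frequencies.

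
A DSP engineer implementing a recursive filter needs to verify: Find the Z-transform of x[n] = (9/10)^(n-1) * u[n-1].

Time-shifting property: if X(z) = Z{x[n]}, then Z{x[n-d]} = z^(-d) * X(z)
X(z) = z/(z - 9/10) for x[n] = (9/10)^n * u[n]
Z{x[n-1]} = z^(-1) * z/(z - 9/10) = 1/(z - 9/10)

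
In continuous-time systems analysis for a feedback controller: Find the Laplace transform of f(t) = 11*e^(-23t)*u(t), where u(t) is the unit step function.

Standard Laplace transform pair:
e^(-at)*u(t) <-> 1/(s+a)
With a = 23: L{11*e^(-23t)*u(t)} = 11/(s+23), ROC: Re(s) > -23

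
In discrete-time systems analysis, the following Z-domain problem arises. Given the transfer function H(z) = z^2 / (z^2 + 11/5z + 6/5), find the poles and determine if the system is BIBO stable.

Poles are roots of the denominator: z^2 + 11/5z + 6/5 = 0.
Quadratic formula: z = [-(11/5) +/- sqrt((11/5)^2 - 4*(6/5))] / 2
Discriminant = 121/25 - 24/5 = 1/25; sqrt = 1/5.
z = (-11/5 +/- 1/5) / 2 => z = -1 or z = -6/5.
|p1| = 6/5, |p2| = 1.
For BIBO stability, all poles must lie inside the unit circle (|p| < 1).
System is UNSTABLE since at least one |p| >= 1.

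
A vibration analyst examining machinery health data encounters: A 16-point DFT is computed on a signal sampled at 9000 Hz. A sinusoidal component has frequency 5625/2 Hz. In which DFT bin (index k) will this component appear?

DFT frequency resolution = f_s/N = 9000/16 = 1125/2 Hz
Bin index k = f_signal / resolution = 5625/2 / 1125/2 = 5
The signal frequency 5625/2 Hz falls in DFT bin k = 5.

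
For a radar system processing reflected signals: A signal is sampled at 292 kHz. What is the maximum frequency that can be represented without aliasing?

The maximum frequency that can be represented without aliasing
is the Nyquist frequency: f_max = f_s / 2 = 292 kHz / 2 = 146 kHz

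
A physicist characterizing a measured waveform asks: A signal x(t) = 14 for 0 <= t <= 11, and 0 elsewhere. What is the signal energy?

Energy = integral of |x(t)|^2 dt over the signal duration
= 14^2 * 11 = 196 * 11 = 2156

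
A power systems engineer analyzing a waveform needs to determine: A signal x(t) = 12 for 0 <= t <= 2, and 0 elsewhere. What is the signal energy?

Energy = integral of |x(t)|^2 dt over the signal duration
= 12^2 * 2 = 144 * 2 = 288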